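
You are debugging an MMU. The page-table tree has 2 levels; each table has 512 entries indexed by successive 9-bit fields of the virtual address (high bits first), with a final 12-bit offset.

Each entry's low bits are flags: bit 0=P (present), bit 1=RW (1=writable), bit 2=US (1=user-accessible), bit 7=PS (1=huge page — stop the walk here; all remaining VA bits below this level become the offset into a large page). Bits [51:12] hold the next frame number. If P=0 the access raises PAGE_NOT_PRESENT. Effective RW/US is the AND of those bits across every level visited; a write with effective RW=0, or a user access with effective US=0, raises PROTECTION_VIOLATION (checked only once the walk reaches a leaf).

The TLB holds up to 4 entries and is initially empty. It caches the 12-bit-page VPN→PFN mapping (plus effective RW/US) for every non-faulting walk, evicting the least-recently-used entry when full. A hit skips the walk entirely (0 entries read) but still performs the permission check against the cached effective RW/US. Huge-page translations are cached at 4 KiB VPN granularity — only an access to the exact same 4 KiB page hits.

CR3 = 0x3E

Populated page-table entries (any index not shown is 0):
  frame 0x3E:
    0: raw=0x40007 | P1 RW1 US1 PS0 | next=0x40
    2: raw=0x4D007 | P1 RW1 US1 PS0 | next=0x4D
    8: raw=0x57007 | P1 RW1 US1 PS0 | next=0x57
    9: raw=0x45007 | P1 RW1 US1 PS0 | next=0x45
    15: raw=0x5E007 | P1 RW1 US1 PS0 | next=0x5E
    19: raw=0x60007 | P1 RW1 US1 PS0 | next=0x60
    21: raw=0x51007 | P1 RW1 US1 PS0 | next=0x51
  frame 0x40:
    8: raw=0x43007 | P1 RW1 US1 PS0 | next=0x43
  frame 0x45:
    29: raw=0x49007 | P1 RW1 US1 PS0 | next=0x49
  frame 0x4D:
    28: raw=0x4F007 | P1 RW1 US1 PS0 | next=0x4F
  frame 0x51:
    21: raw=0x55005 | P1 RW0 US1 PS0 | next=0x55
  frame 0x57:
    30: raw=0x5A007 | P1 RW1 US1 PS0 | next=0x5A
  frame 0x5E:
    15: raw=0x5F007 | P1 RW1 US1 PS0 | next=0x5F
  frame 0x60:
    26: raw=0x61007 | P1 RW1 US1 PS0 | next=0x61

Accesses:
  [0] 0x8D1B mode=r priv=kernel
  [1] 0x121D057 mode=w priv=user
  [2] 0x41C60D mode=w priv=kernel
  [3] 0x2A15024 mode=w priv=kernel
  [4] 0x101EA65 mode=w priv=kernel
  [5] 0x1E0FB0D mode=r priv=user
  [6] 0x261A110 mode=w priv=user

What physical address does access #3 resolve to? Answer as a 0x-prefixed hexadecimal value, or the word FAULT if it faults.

Per-access translation:
#0 VA=0x8D1B (r,kernel):
  L0: frame=0x3E idx=0 entry=0x40007 [P=1 RW=1 US=1 PS=0]
  L1: frame=0x40 idx=8 entry=0x43007 [P=1 RW=1 US=1 PS=0]
  ⇒ phys 0x43D1B  [2 reads]
#1 VA=0x121D057 (w,user):
  L0: frame=0x3E idx=9 entry=0x45007 [P=1 RW=1 US=1 PS=0]
  L1: frame=0x45 idx=29 entry=0x49007 [P=1 RW=1 US=1 PS=0]
  ⇒ phys 0x49057  [2 reads]
#2 VA=0x41C60D (w,kernel):
  L0: frame=0x3E idx=2 entry=0x4D007 [P=1 RW=1 US=1 PS=0]
  L1: frame=0x4D idx=28 entry=0x4F007 [P=1 RW=1 US=1 PS=0]
  ⇒ phys 0x4F60D  [2 reads]
#3 VA=0x2A15024 (w,kernel):
  L0: frame=0x3E idx=21 entry=0x51007 [P=1 RW=1 US=1 PS=0]
  L1: frame=0x51 idx=21 entry=0x55005 [P=1 RW=0 US=1 PS=0]
  → PROTECTION_VIOLATION  (2 entries read)
#4 VA=0x101EA65 (w,kernel):
  L0: frame=0x3E idx=8 entry=0x57007 [P=1 RW=1 US=1 PS=0]
  L1: frame=0x57 idx=30 entry=0x5A007 [P=1 RW=1 US=1 PS=0]
  ⇒ phys 0x5AA65  [2 reads]
#5 VA=0x1E0FB0D (r,user):
  L0: frame=0x3E idx=15 entry=0x5E007 [P=1 RW=1 US=1 PS=0]
  L1: frame=0x5E idx=15 entry=0x5F007 [P=1 RW=1 US=1 PS=0]
  ⇒ phys 0x5FB0D  [2 reads]
#6 VA=0x261A110 (w,user):
  L0: frame=0x3E idx=19 entry=0x60007 [P=1 RW=1 US=1 PS=0]
  L1: frame=0x60 idx=26 entry=0x61007 [P=1 RW=1 US=1 PS=0]
  ⇒ phys 0x61110  [2 reads]

Access #3 PA: FAULT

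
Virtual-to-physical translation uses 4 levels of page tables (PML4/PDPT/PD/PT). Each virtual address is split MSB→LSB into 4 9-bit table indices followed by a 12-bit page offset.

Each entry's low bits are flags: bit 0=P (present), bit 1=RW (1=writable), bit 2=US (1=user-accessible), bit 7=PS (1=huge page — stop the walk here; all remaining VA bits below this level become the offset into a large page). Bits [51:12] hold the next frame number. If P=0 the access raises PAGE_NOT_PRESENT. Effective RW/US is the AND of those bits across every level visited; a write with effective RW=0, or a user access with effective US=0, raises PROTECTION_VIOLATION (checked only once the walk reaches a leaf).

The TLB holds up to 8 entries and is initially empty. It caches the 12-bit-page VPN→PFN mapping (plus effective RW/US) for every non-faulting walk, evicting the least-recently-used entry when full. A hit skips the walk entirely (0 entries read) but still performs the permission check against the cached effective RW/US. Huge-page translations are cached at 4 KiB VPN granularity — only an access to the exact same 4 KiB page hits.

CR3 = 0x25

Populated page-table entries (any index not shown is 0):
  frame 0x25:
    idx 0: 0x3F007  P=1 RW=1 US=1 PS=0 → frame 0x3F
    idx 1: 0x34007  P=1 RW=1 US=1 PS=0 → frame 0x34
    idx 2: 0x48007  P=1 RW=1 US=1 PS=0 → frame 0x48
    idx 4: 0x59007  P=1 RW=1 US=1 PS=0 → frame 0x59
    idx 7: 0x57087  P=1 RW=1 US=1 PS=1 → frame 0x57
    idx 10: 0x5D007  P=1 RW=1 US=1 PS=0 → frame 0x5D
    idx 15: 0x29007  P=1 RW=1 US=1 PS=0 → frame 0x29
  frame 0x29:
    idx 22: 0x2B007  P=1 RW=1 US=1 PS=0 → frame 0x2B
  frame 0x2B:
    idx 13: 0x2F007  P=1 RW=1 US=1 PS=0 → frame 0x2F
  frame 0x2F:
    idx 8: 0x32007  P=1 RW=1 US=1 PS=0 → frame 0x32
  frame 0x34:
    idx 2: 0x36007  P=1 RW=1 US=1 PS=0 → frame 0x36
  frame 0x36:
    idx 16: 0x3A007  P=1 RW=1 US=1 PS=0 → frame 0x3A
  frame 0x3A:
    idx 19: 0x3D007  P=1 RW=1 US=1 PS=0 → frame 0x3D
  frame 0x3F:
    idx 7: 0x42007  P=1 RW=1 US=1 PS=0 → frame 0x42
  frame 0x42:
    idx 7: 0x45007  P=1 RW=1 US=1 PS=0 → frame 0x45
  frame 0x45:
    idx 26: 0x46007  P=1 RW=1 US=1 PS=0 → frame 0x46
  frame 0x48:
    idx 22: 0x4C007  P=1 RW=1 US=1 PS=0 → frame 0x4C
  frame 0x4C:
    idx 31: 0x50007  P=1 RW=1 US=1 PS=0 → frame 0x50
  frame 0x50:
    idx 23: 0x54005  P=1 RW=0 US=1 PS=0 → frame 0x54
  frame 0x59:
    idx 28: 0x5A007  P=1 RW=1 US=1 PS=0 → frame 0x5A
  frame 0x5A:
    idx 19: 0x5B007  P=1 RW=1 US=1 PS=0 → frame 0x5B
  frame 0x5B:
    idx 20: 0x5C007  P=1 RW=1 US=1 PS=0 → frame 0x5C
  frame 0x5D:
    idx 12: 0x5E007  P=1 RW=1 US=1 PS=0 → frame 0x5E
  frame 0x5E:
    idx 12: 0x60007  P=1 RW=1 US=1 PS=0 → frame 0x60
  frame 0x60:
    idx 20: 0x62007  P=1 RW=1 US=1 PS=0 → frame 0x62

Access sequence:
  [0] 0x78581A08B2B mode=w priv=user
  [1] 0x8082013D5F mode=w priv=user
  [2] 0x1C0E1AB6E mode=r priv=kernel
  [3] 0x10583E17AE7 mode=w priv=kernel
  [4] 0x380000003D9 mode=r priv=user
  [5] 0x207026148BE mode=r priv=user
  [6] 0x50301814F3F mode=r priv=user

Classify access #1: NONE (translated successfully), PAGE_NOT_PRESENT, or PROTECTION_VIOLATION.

Per-access translation:
#0 VA=0x78581A08B2B (w,user):
  lvl0: tbl 0x25, slot 15 ⇒ 0x29007 (P1/RW1/US1/PS0)
  lvl1: tbl 0x29, slot 22 ⇒ 0x2B007 (P1/RW1/US1/PS0)
  lvl2: tbl 0x2B, slot 13 ⇒ 0x2F007 (P1/RW1/US1/PS0)
  lvl3: tbl 0x2F, slot 8 ⇒ 0x32007 (P1/RW1/US1/PS0)
  ⇒ phys 0x32B2B  [4 reads]
#1 VA=0x8082013D5F (w,user):
  lvl0: tbl 0x25, slot 1 ⇒ 0x34007 (P1/RW1/US1/PS0)
  lvl1: tbl 0x34, slot 2 ⇒ 0x36007 (P1/RW1/US1/PS0)
  lvl2: tbl 0x36, slot 16 ⇒ 0x3A007 (P1/RW1/US1/PS0)
  lvl3: tbl 0x3A, slot 19 ⇒ 0x3D007 (P1/RW1/US1/PS0)
  ⇒ phys 0x3DD5F  [4 reads]
#2 VA=0x1C0E1AB6E (r,kernel):
  lvl0: tbl 0x25, slot 0 ⇒ 0x3F007 (P1/RW1/US1/PS0)
  lvl1: tbl 0x3F, slot 7 ⇒ 0x42007 (P1/RW1/US1/PS0)
  lvl2: tbl 0x42, slot 7 ⇒ 0x45007 (P1/RW1/US1/PS0)
  lvl3: tbl 0x45, slot 26 ⇒ 0x46007 (P1/RW1/US1/PS0)
  ⇒ phys 0x46B6E  [4 reads]
#3 VA=0x10583E17AE7 (w,kernel):
  lvl0: tbl 0x25, slot 2 ⇒ 0x48007 (P1/RW1/US1/PS0)
  lvl1: tbl 0x48, slot 22 ⇒ 0x4C007 (P1/RW1/US1/PS0)
  lvl2: tbl 0x4C, slot 31 ⇒ 0x50007 (P1/RW1/US1/PS0)
  lvl3: tbl 0x50, slot 23 ⇒ 0x54005 (P1/RW0/US1/PS0)
  ⇒ fault: PROTECTION_VIOLATION  — 4 lookups
#4 VA=0x380000003D9 (r,user):
  lvl0: tbl 0x25, slot 7 ⇒ 0x57087 (P1/RW1/US1/PS1)
  ⇒ phys 0x573D9 (huge @L0)  [1 reads]
#5 VA=0x207026148BE (r,user):
  lvl0: tbl 0x25, slot 4 ⇒ 0x59007 (P1/RW1/US1/PS0)
  lvl1: tbl 0x59, slot 28 ⇒ 0x5A007 (P1/RW1/US1/PS0)
  lvl2: tbl 0x5A, slot 19 ⇒ 0x5B007 (P1/RW1/US1/PS0)
  lvl3: tbl 0x5B, slot 20 ⇒ 0x5C007 (P1/RW1/US1/PS0)
  ⇒ phys 0x5C8BE  [4 reads]
#6 VA=0x50301814F3F (r,user):
  lvl0: tbl 0x25, slot 10 ⇒ 0x5D007 (P1/RW1/US1/PS0)
  lvl1: tbl 0x5D, slot 12 ⇒ 0x5E007 (P1/RW1/US1/PS0)
  lvl2: tbl 0x5E, slot 12 ⇒ 0x60007 (P1/RW1/US1/PS0)
  lvl3: tbl 0x60, slot 20 ⇒ 0x62007 (P1/RW1/US1/PS0)
  ⇒ phys 0x62F3F  [4 reads]

Access #1 fault: NONE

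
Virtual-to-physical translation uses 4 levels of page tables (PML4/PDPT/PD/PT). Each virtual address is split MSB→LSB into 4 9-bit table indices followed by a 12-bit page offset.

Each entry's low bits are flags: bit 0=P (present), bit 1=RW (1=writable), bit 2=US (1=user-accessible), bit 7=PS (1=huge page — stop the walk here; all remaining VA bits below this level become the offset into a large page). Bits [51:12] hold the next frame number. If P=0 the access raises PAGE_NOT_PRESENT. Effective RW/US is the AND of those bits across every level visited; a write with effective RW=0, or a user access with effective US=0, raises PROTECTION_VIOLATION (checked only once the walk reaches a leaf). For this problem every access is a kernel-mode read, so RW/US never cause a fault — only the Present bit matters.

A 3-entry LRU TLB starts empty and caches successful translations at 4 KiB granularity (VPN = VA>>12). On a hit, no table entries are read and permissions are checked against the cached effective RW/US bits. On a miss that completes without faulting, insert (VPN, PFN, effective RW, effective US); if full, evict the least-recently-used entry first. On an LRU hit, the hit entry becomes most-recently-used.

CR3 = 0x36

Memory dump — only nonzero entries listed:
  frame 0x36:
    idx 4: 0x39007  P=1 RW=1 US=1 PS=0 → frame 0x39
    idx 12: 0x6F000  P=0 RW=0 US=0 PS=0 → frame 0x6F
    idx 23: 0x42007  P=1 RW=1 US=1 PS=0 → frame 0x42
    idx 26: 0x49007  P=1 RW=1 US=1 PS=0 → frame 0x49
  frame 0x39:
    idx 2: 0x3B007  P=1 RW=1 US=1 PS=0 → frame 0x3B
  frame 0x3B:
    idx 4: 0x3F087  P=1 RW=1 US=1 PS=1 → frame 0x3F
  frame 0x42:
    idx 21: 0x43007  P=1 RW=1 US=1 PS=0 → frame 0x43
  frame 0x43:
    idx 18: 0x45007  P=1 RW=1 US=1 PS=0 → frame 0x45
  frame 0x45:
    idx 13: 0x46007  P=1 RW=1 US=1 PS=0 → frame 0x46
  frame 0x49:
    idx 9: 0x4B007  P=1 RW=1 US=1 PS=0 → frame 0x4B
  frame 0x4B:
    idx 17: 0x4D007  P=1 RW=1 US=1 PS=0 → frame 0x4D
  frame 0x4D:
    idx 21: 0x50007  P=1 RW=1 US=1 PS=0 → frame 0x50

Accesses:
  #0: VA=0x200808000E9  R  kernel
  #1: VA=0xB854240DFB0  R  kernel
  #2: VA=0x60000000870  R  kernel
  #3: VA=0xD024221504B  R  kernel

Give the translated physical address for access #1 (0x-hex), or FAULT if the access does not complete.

Per-access translation:
#0 VA=0x200808000E9 (r,kernel):
  lvl0: tbl 0x36, slot 4 ⇒ 0x39007 (P1/RW1/US1/PS0)
  lvl1: tbl 0x39, slot 2 ⇒ 0x3B007 (P1/RW1/US1/PS0)
  lvl2: tbl 0x3B, slot 4 ⇒ 0x3F087 (P1/RW1/US1/PS1)
  → PA=0x3F0E9 (huge @L2)  (3 entries read)
#1 VA=0xB854240DFB0 (r,kernel):
  lvl0: tbl 0x36, slot 23 ⇒ 0x42007 (P1/RW1/US1/PS0)
  lvl1: tbl 0x42, slot 21 ⇒ 0x43007 (P1/RW1/US1/PS0)
  lvl2: tbl 0x43, slot 18 ⇒ 0x45007 (P1/RW1/US1/PS0)
  lvl3: tbl 0x45, slot 13 ⇒ 0x46007 (P1/RW1/US1/PS0)
  → PA=0x46FB0  (4 entries read)
#2 VA=0x60000000870 (r,kernel):
  lvl0: tbl 0x36, slot 12 ⇒ 0x6F000 (P0/RW0/US0/PS0)
  → PAGE_NOT_PRESENT  (1 entries read)
#3 VA=0xD024221504B (r,kernel):
  lvl0: tbl 0x36, slot 26 ⇒ 0x49007 (P1/RW1/US1/PS0)
  lvl1: tbl 0x49, slot 9 ⇒ 0x4B007 (P1/RW1/US1/PS0)
  lvl2: tbl 0x4B, slot 17 ⇒ 0x4D007 (P1/RW1/US1/PS0)
  lvl3: tbl 0x4D, slot 21 ⇒ 0x50007 (P1/RW1/US1/PS0)
  → PA=0x5004B  (4 entries read)

Access #1 PA: 0x46FB0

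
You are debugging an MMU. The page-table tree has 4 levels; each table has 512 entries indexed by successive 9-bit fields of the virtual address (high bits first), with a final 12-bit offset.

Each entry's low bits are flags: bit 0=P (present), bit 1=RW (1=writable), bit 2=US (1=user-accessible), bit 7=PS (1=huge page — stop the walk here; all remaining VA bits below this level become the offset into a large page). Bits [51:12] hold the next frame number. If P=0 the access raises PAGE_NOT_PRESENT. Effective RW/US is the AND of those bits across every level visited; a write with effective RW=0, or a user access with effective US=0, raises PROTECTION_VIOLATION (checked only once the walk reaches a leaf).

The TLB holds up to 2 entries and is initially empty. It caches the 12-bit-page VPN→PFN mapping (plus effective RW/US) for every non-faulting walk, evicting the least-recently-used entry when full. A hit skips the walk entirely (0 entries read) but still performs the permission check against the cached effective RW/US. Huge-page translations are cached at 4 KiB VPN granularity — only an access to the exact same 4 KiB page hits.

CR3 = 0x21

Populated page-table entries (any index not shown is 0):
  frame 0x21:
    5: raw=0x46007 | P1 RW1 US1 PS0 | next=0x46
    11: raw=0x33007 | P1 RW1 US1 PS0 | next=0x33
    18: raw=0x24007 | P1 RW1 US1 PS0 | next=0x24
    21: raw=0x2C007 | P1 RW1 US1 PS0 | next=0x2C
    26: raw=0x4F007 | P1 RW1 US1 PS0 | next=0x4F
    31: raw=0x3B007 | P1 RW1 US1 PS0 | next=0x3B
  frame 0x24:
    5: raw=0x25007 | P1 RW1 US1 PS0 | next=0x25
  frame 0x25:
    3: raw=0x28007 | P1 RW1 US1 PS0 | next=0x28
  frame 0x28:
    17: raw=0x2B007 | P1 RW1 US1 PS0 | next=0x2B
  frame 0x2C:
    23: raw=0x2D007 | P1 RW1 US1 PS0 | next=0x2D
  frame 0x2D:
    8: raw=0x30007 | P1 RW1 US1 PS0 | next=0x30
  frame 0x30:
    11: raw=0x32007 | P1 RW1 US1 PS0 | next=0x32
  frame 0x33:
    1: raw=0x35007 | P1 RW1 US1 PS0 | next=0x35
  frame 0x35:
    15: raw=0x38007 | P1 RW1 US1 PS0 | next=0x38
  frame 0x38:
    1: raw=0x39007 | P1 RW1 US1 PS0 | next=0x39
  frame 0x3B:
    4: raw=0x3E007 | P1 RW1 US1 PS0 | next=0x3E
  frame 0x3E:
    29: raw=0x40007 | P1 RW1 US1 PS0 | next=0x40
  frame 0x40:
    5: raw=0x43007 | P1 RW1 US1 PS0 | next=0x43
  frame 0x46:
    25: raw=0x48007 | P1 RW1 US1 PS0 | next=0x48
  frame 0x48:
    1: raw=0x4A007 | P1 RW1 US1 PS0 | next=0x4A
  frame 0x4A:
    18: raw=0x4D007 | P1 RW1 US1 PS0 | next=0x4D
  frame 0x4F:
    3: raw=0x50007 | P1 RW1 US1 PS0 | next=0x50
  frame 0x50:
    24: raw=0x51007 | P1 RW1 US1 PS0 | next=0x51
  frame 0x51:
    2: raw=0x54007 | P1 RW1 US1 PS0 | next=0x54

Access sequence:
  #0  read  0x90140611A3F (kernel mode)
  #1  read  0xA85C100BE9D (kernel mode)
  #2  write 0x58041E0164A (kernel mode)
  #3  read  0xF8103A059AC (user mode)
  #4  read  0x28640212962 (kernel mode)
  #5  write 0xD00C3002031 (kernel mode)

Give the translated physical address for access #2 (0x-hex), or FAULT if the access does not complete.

Per-access translation:
#0 VA=0x90140611A3F (r,kernel):
  [0] read 0x21 idx=18: raw=0x24007 flags P=1 W=1 U=1 S=0
  [1] read 0x24 idx=5: raw=0x25007 flags P=1 W=1 U=1 S=0
  [2] read 0x25 idx=3: raw=0x28007 flags P=1 W=1 U=1 S=0
  [3] read 0x28 idx=17: raw=0x2B007 flags P=1 W=1 U=1 S=0
  ✓ 0x2BA3F  — 4 lookups
#1 VA=0xA85C100BE9D (r,kernel):
  [0] read 0x21 idx=21: raw=0x2C007 flags P=1 W=1 U=1 S=0
  [1] read 0x2C idx=23: raw=0x2D007 flags P=1 W=1 U=1 S=0
  [2] read 0x2D idx=8: raw=0x30007 flags P=1 W=1 U=1 S=0
  [3] read 0x30 idx=11: raw=0x32007 flags P=1 W=1 U=1 S=0
  ✓ 0x32E9D  — 4 lookups
#2 VA=0x58041E0164A (w,kernel):
  [0] read 0x21 idx=11: raw=0x33007 flags P=1 W=1 U=1 S=0
  [1] read 0x33 idx=1: raw=0x35007 flags P=1 W=1 U=1 S=0
  [2] read 0x35 idx=15: raw=0x38007 flags P=1 W=1 U=1 S=0
  [3] read 0x38 idx=1: raw=0x39007 flags P=1 W=1 U=1 S=0
  ✓ 0x3964A  — 4 lookups
#3 VA=0xF8103A059AC (r,user):
  [0] read 0x21 idx=31: raw=0x3B007 flags P=1 W=1 U=1 S=0
  [1] read 0x3B idx=4: raw=0x3E007 flags P=1 W=1 U=1 S=0
  [2] read 0x3E idx=29: raw=0x40007 flags P=1 W=1 U=1 S=0
  [3] read 0x40 idx=5: raw=0x43007 flags P=1 W=1 U=1 S=0
  ✓ 0x439AC  — 4 lookups
#4 VA=0x28640212962 (r,kernel):
  [0] read 0x21 idx=5: raw=0x46007 flags P=1 W=1 U=1 S=0
  [1] read 0x46 idx=25: raw=0x48007 flags P=1 W=1 U=1 S=0
  [2] read 0x48 idx=1: raw=0x4A007 flags P=1 W=1 U=1 S=0
  [3] read 0x4A idx=18: raw=0x4D007 flags P=1 W=1 U=1 S=0
  ✓ 0x4D962  — 4 lookups
#5 VA=0xD00C3002031 (w,kernel):
  [0] read 0x21 idx=26: raw=0x4F007 flags P=1 W=1 U=1 S=0
  [1] read 0x4F idx=3: raw=0x50007 flags P=1 W=1 U=1 S=0
  [2] read 0x50 idx=24: raw=0x51007 flags P=1 W=1 U=1 S=0
  [3] read 0x51 idx=2: raw=0x54007 flags P=1 W=1 U=1 S=0
  ✓ 0x54031  — 4 lookups

Access #2 PA: 0x3964A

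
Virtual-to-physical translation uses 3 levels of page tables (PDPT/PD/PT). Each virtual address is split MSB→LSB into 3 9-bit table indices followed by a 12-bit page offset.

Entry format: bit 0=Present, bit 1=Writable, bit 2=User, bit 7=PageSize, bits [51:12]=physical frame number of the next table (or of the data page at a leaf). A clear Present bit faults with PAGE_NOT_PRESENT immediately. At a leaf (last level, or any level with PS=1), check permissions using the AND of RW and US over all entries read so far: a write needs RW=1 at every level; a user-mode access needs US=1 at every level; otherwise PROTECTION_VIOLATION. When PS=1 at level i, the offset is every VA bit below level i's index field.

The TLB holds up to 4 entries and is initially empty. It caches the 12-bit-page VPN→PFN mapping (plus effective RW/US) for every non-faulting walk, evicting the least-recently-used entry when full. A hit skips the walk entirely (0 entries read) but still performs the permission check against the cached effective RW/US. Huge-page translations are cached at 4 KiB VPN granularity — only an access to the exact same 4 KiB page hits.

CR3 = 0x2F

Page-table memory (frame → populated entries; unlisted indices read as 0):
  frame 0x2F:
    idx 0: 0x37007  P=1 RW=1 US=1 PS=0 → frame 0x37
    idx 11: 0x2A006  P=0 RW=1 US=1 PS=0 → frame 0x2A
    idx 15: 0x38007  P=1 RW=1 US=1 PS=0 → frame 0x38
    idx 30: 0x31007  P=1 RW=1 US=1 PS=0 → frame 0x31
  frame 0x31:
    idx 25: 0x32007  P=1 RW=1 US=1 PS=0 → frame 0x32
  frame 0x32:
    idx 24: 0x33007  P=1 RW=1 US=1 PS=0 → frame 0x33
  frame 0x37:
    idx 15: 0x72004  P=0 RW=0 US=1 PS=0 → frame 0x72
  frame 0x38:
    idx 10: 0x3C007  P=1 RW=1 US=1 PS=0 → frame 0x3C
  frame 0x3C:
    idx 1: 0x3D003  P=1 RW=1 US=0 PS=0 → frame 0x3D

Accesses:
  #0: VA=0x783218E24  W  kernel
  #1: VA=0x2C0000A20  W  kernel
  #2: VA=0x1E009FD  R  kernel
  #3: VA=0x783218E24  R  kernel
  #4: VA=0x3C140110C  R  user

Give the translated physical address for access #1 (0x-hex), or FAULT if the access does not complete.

Trace:
#0 VA=0x783218E24 (w,kernel):
  L0 @0x2F[30] → 0x31007  P=1,RW=1,US=1,PS=0
  L1 @0x31[25] → 0x32007  P=1,RW=1,US=1,PS=0
  L2 @0x32[24] → 0x33007  P=1,RW=1,US=1,PS=0
  → PA=0x33E24  (3 entries read)
#1 VA=0x2C0000A20 (w,kernel):
  L0 @0x2F[11] → 0x2A006  P=0,RW=1,US=1,PS=0
  ✗ PAGE_NOT_PRESENT  [1 reads]
#2 VA=0x1E009FD (r,kernel):
  L0 @0x2F[0] → 0x37007  P=1,RW=1,US=1,PS=0
  L1 @0x37[15] → 0x72004  P=0,RW=0,US=1,PS=0
  ✗ PAGE_NOT_PRESENT  [2 reads]
#3 VA=0x783218E24 (r,kernel):
  TLB hit vpn=0x783218 → PA=0x33E24
#4 VA=0x3C140110C (r,user):
  L0 @0x2F[15] → 0x38007  P=1,RW=1,US=1,PS=0
  L1 @0x38[10] → 0x3C007  P=1,RW=1,US=1,PS=0
  L2 @0x3C[1] → 0x3D003  P=1,RW=1,US=0,PS=0
  ✗ PROTECTION_VIOLATION  [3 reads]

Access #1 PA: FAULT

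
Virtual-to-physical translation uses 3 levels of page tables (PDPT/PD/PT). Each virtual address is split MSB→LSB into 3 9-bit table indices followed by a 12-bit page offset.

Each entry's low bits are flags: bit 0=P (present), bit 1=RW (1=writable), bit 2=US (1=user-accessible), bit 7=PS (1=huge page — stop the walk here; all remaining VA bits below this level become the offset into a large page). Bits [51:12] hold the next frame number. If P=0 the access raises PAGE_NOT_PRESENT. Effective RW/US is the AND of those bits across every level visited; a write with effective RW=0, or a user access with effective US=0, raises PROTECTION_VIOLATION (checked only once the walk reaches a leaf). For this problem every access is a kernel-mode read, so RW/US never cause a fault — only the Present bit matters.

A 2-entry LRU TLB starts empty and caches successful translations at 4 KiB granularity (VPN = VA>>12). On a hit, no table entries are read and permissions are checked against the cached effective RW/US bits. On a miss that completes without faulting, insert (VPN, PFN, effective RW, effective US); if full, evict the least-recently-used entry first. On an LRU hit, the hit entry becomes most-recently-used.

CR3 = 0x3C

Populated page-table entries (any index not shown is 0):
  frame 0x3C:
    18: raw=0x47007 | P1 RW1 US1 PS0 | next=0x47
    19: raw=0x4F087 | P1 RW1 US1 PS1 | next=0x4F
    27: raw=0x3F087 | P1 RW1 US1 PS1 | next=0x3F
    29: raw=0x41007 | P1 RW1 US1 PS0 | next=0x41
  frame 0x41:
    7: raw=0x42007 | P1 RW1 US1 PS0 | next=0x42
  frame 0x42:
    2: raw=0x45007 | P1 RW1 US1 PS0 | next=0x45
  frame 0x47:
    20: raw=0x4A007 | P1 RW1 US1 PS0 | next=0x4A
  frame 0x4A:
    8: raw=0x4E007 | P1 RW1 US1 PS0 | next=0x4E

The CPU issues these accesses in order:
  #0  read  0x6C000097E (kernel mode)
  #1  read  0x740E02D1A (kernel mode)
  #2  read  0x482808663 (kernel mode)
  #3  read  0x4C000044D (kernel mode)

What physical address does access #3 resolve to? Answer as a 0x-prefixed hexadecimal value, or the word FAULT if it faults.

Trace:
#0 VA=0x6C000097E (r,kernel):
  lvl0: tbl 0x3C, slot 27 ⇒ 0x3F087 (P1/RW1/US1/PS1)
  ⇒ phys 0x3F97E (huge @L0)  [1 reads]
#1 VA=0x740E02D1A (r,kernel):
  lvl0: tbl 0x3C, slot 29 ⇒ 0x41007 (P1/RW1/US1/PS0)
  lvl1: tbl 0x41, slot 7 ⇒ 0x42007 (P1/RW1/US1/PS0)
  lvl2: tbl 0x42, slot 2 ⇒ 0x45007 (P1/RW1/US1/PS0)
  ⇒ phys 0x45D1A  [3 reads]
#2 VA=0x482808663 (r,kernel):
  lvl0: tbl 0x3C, slot 18 ⇒ 0x47007 (P1/RW1/US1/PS0)
  lvl1: tbl 0x47, slot 20 ⇒ 0x4A007 (P1/RW1/US1/PS0)
  lvl2: tbl 0x4A, slot 8 ⇒ 0x4E007 (P1/RW1/US1/PS0)
  ⇒ phys 0x4E663  [3 reads]
#3 VA=0x4C000044D (r,kernel):
  lvl0: tbl 0x3C, slot 19 ⇒ 0x4F087 (P1/RW1/US1/PS1)
  ⇒ phys 0x4F44D (huge @L0)  [1 reads]

Access #3 PA: 0x4F44D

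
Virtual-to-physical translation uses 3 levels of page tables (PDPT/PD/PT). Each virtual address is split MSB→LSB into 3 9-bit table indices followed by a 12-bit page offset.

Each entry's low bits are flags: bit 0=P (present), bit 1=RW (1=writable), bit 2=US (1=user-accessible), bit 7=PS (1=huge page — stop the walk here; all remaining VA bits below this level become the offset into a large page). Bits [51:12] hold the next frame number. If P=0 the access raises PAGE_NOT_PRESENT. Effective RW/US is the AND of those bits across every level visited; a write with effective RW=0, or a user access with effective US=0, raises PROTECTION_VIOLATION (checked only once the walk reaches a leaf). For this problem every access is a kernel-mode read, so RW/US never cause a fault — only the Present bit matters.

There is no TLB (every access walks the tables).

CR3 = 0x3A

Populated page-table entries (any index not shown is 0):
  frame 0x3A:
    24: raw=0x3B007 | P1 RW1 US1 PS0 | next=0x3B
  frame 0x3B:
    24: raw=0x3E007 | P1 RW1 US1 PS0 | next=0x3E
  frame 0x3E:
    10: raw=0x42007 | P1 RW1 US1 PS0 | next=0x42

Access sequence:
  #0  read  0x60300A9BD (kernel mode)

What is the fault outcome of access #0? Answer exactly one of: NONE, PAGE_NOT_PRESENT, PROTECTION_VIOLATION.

Walk each access:
#0 VA=0x60300A9BD (r,kernel):
  L0: frame=0x3A idx=24 entry=0x3B007 [P=1 RW=1 US=1 PS=0]
  L1: frame=0x3B idx=24 entry=0x3E007 [P=1 RW=1 US=1 PS=0]
  L2: frame=0x3E idx=10 entry=0x42007 [P=1 RW=1 US=1 PS=0]
  ⇒ phys 0x429BD  [3 reads]

Access #0 fault: NONE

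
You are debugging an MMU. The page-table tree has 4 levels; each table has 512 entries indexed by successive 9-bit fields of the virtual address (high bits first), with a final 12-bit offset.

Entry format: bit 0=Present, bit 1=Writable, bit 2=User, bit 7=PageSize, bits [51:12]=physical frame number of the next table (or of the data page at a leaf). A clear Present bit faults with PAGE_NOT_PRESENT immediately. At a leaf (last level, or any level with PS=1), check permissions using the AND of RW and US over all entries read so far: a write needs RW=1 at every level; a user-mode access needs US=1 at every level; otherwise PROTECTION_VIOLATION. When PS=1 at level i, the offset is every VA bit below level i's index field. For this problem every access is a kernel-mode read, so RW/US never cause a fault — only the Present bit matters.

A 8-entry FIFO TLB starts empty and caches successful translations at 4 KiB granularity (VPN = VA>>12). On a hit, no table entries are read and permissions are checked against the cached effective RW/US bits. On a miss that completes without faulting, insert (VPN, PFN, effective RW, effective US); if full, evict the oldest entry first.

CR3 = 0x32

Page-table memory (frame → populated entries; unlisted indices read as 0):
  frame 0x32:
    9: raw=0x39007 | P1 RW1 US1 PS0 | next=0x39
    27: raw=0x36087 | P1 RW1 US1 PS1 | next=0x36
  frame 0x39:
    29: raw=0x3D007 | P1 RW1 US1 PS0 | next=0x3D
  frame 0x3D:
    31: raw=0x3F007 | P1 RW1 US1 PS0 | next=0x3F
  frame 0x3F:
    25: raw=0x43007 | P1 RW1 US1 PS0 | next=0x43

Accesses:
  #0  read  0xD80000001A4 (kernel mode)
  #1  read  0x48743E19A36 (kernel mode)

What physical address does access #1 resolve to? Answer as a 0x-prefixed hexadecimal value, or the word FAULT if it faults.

Trace:
#0 VA=0xD80000001A4 (r,kernel):
  [0] read 0x32 idx=27: raw=0x36087 flags P=1 W=1 U=1 S=1
  → PA=0x361A4 (huge @L0)  (1 entries read)
#1 VA=0x48743E19A36 (r,kernel):
  [0] read 0x32 idx=9: raw=0x39007 flags P=1 W=1 U=1 S=0
  [1] read 0x39 idx=29: raw=0x3D007 flags P=1 W=1 U=1 S=0
  [2] read 0x3D idx=31: raw=0x3F007 flags P=1 W=1 U=1 S=0
  [3] read 0x3F idx=25: raw=0x43007 flags P=1 W=1 U=1 S=0
  → PA=0x43A36  (4 entries read)

Access #1 PA: 0x43A36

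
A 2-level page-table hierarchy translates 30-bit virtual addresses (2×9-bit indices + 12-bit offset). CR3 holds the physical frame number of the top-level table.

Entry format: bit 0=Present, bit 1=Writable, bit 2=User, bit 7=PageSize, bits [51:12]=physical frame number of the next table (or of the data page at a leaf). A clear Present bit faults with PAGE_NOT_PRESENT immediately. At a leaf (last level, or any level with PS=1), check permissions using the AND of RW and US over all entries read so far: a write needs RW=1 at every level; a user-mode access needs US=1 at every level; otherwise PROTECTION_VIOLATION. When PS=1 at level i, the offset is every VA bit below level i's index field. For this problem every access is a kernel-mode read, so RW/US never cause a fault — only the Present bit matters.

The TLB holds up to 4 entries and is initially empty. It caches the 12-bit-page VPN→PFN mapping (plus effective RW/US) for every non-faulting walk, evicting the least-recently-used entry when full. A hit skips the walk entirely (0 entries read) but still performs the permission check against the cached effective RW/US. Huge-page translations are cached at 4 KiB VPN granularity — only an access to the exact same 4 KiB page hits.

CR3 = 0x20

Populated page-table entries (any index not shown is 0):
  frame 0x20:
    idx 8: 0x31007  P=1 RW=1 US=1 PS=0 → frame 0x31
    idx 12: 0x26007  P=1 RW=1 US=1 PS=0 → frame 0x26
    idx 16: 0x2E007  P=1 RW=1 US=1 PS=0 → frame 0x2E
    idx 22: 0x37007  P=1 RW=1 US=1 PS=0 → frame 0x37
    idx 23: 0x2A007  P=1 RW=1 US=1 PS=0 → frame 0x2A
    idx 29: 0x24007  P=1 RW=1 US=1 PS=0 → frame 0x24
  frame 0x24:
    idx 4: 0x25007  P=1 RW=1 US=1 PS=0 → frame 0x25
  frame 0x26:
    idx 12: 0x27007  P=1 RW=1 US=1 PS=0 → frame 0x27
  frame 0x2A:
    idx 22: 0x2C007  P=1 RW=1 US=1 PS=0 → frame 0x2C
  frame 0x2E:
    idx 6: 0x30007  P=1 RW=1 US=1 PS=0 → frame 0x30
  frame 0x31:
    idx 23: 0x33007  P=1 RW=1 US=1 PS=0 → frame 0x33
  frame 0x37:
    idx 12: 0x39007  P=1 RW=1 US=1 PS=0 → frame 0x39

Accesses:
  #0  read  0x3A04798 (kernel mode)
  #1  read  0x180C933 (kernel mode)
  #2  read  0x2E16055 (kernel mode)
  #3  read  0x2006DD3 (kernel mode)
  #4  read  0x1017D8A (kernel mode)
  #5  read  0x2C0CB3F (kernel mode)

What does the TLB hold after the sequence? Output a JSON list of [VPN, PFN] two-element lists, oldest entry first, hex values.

Walk each access:
#0 VA=0x3A04798 (r,kernel):
  [0] read 0x20 idx=29: raw=0x24007 flags P=1 W=1 U=1 S=0
  [1] read 0x24 idx=4: raw=0x25007 flags P=1 W=1 U=1 S=0
  ⇒ phys 0x25798  [2 reads]
#1 VA=0x180C933 (r,kernel):
  [0] read 0x20 idx=12: raw=0x26007 flags P=1 W=1 U=1 S=0
  [1] read 0x26 idx=12: raw=0x27007 flags P=1 W=1 U=1 S=0
  ⇒ phys 0x27933  [2 reads]
#2 VA=0x2E16055 (r,kernel):
  [0] read 0x20 idx=23: raw=0x2A007 flags P=1 W=1 U=1 S=0
  [1] read 0x2A idx=22: raw=0x2C007 flags P=1 W=1 U=1 S=0
  ⇒ phys 0x2C055  [2 reads]
#3 VA=0x2006DD3 (r,kernel):
  [0] read 0x20 idx=16: raw=0x2E007 flags P=1 W=1 U=1 S=0
  [1] read 0x2E idx=6: raw=0x30007 flags P=1 W=1 U=1 S=0
  ⇒ phys 0x30DD3  [2 reads]
#4 VA=0x1017D8A (r,kernel):
  [0] read 0x20 idx=8: raw=0x31007 flags P=1 W=1 U=1 S=0
  [1] read 0x31 idx=23: raw=0x33007 flags P=1 W=1 U=1 S=0
  ⇒ phys 0x33D8A  [2 reads]
#5 VA=0x2C0CB3F (r,kernel):
  [0] read 0x20 idx=22: raw=0x37007 flags P=1 W=1 U=1 S=0
  [1] read 0x37 idx=12: raw=0x39007 flags P=1 W=1 U=1 S=0
  ⇒ phys 0x39B3F  [2 reads]

TLB: [["0x2E16", "0x2C"], ["0x2006", "0x30"], ["0x1017", "0x33"], ["0x2C0C", "0x39"]]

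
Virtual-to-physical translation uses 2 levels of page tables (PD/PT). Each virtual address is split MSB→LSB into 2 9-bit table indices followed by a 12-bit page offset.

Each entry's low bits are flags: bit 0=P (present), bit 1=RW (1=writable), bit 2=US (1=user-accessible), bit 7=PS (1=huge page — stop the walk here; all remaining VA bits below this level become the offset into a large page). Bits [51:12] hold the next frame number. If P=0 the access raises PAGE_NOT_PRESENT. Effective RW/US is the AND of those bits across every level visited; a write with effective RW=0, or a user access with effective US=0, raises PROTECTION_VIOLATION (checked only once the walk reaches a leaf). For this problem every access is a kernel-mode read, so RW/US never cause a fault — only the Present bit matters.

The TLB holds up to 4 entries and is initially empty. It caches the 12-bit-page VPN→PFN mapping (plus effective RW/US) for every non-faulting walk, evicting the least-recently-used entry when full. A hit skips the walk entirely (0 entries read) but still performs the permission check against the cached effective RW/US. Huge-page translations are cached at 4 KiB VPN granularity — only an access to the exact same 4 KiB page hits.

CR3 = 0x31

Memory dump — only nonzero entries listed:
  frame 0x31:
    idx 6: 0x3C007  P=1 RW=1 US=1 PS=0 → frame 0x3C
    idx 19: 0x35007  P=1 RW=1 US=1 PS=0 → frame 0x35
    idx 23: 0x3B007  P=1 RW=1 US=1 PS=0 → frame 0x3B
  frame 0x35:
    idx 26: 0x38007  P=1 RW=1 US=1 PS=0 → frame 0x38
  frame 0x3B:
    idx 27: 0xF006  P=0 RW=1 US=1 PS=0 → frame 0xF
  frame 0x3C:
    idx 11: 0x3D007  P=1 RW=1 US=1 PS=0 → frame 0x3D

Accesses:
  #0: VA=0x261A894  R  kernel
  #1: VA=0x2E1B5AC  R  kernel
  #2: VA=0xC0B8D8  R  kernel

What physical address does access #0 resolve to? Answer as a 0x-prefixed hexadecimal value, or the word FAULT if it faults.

Trace:
#0 VA=0x261A894 (r,kernel):
  [0] read 0x31 idx=19: raw=0x35007 flags P=1 W=1 U=1 S=0
  [1] read 0x35 idx=26: raw=0x38007 flags P=1 W=1 U=1 S=0
  ⇒ phys 0x38894  [2 reads]
#1 VA=0x2E1B5AC (r,kernel):
  [0] read 0x31 idx=23: raw=0x3B007 flags P=1 W=1 U=1 S=0
  [1] read 0x3B idx=27: raw=0xF006 flags P=0 W=1 U=1 S=0
  ⇒ fault: PAGE_NOT_PRESENT  — 2 lookups
#2 VA=0xC0B8D8 (r,kernel):
  [0] read 0x31 idx=6: raw=0x3C007 flags P=1 W=1 U=1 S=0
  [1] read 0x3C idx=11: raw=0x3D007 flags P=1 W=1 U=1 S=0
  ⇒ phys 0x3D8D8  [2 reads]

Access #0 PA: 0x38894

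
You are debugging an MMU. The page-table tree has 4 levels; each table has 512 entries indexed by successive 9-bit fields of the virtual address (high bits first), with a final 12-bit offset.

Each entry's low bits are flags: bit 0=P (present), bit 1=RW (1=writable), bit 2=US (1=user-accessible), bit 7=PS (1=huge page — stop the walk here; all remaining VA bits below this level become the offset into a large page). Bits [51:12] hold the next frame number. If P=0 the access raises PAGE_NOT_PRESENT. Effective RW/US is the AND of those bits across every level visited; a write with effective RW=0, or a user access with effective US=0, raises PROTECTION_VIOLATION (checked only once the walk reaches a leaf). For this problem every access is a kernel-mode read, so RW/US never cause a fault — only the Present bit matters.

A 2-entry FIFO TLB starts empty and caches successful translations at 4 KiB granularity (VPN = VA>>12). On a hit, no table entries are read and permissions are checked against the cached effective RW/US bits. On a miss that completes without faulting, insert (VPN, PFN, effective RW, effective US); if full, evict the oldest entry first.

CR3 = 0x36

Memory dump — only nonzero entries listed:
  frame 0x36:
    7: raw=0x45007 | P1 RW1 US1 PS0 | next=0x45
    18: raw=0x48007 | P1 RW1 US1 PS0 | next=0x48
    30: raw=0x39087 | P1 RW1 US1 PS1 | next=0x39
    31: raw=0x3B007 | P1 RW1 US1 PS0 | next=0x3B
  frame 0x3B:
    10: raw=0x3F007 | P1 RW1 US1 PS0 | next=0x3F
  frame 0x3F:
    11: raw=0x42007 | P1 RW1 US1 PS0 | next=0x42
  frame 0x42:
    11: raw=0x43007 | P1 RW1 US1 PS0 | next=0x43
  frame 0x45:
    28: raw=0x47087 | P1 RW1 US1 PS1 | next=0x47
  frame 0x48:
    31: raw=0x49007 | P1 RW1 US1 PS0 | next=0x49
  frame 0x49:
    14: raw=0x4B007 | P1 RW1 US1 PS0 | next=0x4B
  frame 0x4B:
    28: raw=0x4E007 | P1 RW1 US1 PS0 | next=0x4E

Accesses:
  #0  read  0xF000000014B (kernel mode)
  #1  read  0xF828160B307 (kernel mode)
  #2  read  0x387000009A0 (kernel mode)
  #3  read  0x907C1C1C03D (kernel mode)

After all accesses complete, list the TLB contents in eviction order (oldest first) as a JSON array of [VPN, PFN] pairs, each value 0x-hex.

Trace:
#0 VA=0xF000000014B (r,kernel):
  [0] read 0x36 idx=30: raw=0x39087 flags P=1 W=1 U=1 S=1
  → PA=0x3914B (huge @L0)  (1 entries read)
#1 VA=0xF828160B307 (r,kernel):
  [0] read 0x36 idx=31: raw=0x3B007 flags P=1 W=1 U=1 S=0
  [1] read 0x3B idx=10: raw=0x3F007 flags P=1 W=1 U=1 S=0
  [2] read 0x3F idx=11: raw=0x42007 flags P=1 W=1 U=1 S=0
  [3] read 0x42 idx=11: raw=0x43007 flags P=1 W=1 U=1 S=0
  → PA=0x43307  (4 entries read)
#2 VA=0x387000009A0 (r,kernel):
  [0] read 0x36 idx=7: raw=0x45007 flags P=1 W=1 U=1 S=0
  [1] read 0x45 idx=28: raw=0x47087 flags P=1 W=1 U=1 S=1
  → PA=0x479A0 (huge @L1)  (2 entries read)
#3 VA=0x907C1C1C03D (r,kernel):
  [0] read 0x36 idx=18: raw=0x48007 flags P=1 W=1 U=1 S=0
  [1] read 0x48 idx=31: raw=0x49007 flags P=1 W=1 U=1 S=0
  [2] read 0x49 idx=14: raw=0x4B007 flags P=1 W=1 U=1 S=0
  [3] read 0x4B idx=28: raw=0x4E007 flags P=1 W=1 U=1 S=0
  → PA=0x4E03D  (4 entries read)

TLB: [["0x38700000", "0x47"], ["0x907C1C1C", "0x4E"]]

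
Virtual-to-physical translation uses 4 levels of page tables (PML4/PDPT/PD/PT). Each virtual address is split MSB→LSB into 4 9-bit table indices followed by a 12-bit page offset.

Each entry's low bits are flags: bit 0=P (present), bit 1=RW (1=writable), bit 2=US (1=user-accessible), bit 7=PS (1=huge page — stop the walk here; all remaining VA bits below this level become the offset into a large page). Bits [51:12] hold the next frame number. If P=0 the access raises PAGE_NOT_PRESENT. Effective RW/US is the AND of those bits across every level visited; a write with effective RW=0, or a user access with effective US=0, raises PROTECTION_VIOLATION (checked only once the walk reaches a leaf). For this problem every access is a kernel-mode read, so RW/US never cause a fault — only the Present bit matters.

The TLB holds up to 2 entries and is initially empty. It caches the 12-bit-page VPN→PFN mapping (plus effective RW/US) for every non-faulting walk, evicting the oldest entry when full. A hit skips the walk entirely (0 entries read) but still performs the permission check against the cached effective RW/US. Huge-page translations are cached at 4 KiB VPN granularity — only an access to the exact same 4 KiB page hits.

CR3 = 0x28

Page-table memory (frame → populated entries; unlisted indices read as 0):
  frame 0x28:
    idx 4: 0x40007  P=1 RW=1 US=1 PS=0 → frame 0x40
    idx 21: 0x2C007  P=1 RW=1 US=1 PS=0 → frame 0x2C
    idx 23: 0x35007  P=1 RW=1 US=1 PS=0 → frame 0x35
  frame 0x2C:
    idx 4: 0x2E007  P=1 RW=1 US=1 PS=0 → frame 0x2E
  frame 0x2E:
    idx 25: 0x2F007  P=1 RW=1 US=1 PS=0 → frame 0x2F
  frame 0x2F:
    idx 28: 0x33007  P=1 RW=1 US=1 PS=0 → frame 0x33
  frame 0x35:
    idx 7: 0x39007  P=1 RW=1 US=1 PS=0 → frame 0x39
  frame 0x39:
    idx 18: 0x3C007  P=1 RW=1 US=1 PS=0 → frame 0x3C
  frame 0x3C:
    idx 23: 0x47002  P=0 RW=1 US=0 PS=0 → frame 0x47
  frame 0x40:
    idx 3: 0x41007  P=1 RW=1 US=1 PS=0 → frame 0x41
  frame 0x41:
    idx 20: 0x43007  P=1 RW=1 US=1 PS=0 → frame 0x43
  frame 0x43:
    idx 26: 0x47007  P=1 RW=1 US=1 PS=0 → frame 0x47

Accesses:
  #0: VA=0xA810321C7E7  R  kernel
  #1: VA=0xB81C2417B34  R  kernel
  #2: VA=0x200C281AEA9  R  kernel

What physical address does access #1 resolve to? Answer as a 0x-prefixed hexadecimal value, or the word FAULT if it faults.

Walk each access:
#0 VA=0xA810321C7E7 (r,kernel):
  lvl0: tbl 0x28, slot 21 ⇒ 0x2C007 (P1/RW1/US1/PS0)
  lvl1: tbl 0x2C, slot 4 ⇒ 0x2E007 (P1/RW1/US1/PS0)
  lvl2: tbl 0x2E, slot 25 ⇒ 0x2F007 (P1/RW1/US1/PS0)
  lvl3: tbl 0x2F, slot 28 ⇒ 0x33007 (P1/RW1/US1/PS0)
  ✓ 0x337E7  — 4 lookups
#1 VA=0xB81C2417B34 (r,kernel):
  lvl0: tbl 0x28, slot 23 ⇒ 0x35007 (P1/RW1/US1/PS0)
  lvl1: tbl 0x35, slot 7 ⇒ 0x39007 (P1/RW1/US1/PS0)
  lvl2: tbl 0x39, slot 18 ⇒ 0x3C007 (P1/RW1/US1/PS0)
  lvl3: tbl 0x3C, slot 23 ⇒ 0x47002 (P0/RW1/US0/PS0)
  ✗ PAGE_NOT_PRESENT  [4 reads]
#2 VA=0x200C281AEA9 (r,kernel):
  lvl0: tbl 0x28, slot 4 ⇒ 0x40007 (P1/RW1/US1/PS0)
  lvl1: tbl 0x40, slot 3 ⇒ 0x41007 (P1/RW1/US1/PS0)
  lvl2: tbl 0x41, slot 20 ⇒ 0x43007 (P1/RW1/US1/PS0)
  lvl3: tbl 0x43, slot 26 ⇒ 0x47007 (P1/RW1/US1/PS0)
  ✓ 0x47EA9  — 4 lookups

Access #1 PA: FAULT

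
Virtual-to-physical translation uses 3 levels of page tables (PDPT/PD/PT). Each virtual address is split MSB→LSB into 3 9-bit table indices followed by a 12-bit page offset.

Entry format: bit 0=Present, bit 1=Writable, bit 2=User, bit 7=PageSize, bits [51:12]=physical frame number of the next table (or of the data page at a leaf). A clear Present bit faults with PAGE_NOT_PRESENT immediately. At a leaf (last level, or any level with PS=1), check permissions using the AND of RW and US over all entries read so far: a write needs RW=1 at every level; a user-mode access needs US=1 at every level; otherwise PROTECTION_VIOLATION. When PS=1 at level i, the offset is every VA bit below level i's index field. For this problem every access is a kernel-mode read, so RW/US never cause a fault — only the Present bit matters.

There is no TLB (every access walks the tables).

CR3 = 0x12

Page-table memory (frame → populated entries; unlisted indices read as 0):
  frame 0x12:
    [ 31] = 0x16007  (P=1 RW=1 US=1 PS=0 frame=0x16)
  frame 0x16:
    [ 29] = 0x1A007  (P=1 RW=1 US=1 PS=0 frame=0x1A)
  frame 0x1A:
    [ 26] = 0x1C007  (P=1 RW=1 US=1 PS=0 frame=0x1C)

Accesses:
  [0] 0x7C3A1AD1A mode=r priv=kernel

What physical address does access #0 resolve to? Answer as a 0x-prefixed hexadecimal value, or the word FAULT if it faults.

Per-access translation:
#0 VA=0x7C3A1AD1A (r,kernel):
  L0: frame=0x12 idx=31 entry=0x16007 [P=1 RW=1 US=1 PS=0]
  L1: frame=0x16 idx=29 entry=0x1A007 [P=1 RW=1 US=1 PS=0]
  L2: frame=0x1A idx=26 entry=0x1C007 [P=1 RW=1 US=1 PS=0]
  → PA=0x1CD1A  (3 entries read)

Access #0 PA: 0x1CD1A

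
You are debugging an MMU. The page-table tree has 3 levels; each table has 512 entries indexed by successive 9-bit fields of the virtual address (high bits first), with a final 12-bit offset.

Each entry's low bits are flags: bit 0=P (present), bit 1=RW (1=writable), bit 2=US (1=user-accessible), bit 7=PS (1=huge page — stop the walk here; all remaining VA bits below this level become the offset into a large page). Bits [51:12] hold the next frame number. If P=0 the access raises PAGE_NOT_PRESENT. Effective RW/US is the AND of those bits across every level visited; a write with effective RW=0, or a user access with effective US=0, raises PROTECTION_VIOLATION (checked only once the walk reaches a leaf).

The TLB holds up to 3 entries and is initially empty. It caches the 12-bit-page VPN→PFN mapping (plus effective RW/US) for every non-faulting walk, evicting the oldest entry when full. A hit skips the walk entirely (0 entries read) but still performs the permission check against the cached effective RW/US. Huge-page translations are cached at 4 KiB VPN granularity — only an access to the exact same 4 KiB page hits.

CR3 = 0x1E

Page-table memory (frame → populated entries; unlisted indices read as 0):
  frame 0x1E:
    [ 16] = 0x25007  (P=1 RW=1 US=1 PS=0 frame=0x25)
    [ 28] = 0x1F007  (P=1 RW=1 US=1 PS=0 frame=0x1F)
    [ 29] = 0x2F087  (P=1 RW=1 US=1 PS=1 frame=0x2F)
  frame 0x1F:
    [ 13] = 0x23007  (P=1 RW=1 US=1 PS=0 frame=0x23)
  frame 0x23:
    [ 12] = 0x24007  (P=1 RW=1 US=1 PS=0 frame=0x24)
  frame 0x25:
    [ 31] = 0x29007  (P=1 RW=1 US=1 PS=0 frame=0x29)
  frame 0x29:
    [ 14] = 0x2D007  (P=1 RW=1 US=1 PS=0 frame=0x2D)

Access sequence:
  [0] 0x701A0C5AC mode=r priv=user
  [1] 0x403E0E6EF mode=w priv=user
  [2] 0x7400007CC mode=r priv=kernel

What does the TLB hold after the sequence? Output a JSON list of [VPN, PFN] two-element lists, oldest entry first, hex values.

Trace:
#0 VA=0x701A0C5AC (r,user):
  L0: frame=0x1E idx=28 entry=0x1F007 [P=1 RW=1 US=1 PS=0]
  L1: frame=0x1F idx=13 entry=0x23007 [P=1 RW=1 US=1 PS=0]
  L2: frame=0x23 idx=12 entry=0x24007 [P=1 RW=1 US=1 PS=0]
  ⇒ phys 0x245AC  [3 reads]
#1 VA=0x403E0E6EF (w,user):
  L0: frame=0x1E idx=16 entry=0x25007 [P=1 RW=1 US=1 PS=0]
  L1: frame=0x25 idx=31 entry=0x29007 [P=1 RW=1 US=1 PS=0]
  L2: frame=0x29 idx=14 entry=0x2D007 [P=1 RW=1 US=1 PS=0]
  ⇒ phys 0x2D6EF  [3 reads]
#2 VA=0x7400007CC (r,kernel):
  L0: frame=0x1E idx=29 entry=0x2F087 [P=1 RW=1 US=1 PS=1]
  ⇒ phys 0x2F7CC (huge @L0)  [1 reads]

TLB: [["0x701A0C", "0x24"], ["0x403E0E", "0x2D"], ["0x740000", "0x2F"]]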